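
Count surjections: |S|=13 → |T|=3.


n = |S| = 13, k = |T| = 3. Surjections via inclusion-exclusion:
S(n,k) = Σ(-1)^i × C(k,i) × (k-i)^n, i=0 to k
i=0: (-1)^0×C(3,0)×3^13 = 1594323
i=1: (-1)^1×C(3,1)×2^13 = -24576
i=2: (-1)^2×C(3,2)×1^13 = 3
i=3: (-1)^3×C(3,3)×0^13 = 0
Total = 1569750

Number of surjections = 1569750


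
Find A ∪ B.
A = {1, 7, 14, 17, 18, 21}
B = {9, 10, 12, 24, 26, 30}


A ∪ B = all elements in A or B (or both)
A = {1, 7, 14, 17, 18, 21}
B = {9, 10, 12, 24, 26, 30}
A ∪ B = {1, 7, 9, 10, 12, 14, 17, 18, 21, 24, 26, 30}

A ∪ B = {1, 7, 9, 10, 12, 14, 17, 18, 21, 24, 26, 30}


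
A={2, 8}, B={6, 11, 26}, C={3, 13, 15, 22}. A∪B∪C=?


A ∪ B = {2, 6, 8, 11, 26}
(A ∪ B) ∪ C = {2, 3, 6, 8, 11, 13, 15, 22, 26}

A ∪ B ∪ C = {2, 3, 6, 8, 11, 13, 15, 22, 26}


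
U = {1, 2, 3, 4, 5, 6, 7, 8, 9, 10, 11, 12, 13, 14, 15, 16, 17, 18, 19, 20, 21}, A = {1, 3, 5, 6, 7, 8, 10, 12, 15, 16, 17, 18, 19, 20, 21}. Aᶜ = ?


Aᶜ = U \ A = elements in U but not in A
U = {1, 2, 3, 4, 5, 6, 7, 8, 9, 10, 11, 12, 13, 14, 15, 16, 17, 18, 19, 20, 21}
A = {1, 3, 5, 6, 7, 8, 10, 12, 15, 16, 17, 18, 19, 20, 21}
Aᶜ = {2, 4, 9, 11, 13, 14}

Aᶜ = {2, 4, 9, 11, 13, 14}


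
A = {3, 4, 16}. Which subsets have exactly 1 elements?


|A| = 3, so A has C(3,1) = 3 subsets of size 1.
Enumerate by choosing 1 elements from A at a time:
{3}, {4}, {16}

1-element subsets (3 total): {3}, {4}, {16}


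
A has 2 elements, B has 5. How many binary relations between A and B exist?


A relation from A to B is any subset of A × B.
|A × B| = 2 × 5 = 10
# relations = 2^|A × B| = 2^10 = 1024

Number of relations = 1024


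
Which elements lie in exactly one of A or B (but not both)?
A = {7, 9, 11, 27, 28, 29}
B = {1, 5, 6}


A △ B = (A \ B) ∪ (B \ A) = elements in exactly one of A or B
A \ B = {7, 9, 11, 27, 28, 29}
B \ A = {1, 5, 6}
A △ B = {1, 5, 6, 7, 9, 11, 27, 28, 29}

A △ B = {1, 5, 6, 7, 9, 11, 27, 28, 29}


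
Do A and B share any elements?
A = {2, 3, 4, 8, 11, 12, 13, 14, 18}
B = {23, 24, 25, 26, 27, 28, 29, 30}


Disjoint means A ∩ B = ∅.
A ∩ B = ∅
A ∩ B = ∅, so A and B are disjoint.

No — A and B share no elements (A ∩ B = ∅), so they are disjoint


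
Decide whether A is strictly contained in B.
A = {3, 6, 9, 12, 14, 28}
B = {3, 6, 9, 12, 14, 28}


A ⊂ B requires: A ⊆ B AND A ≠ B.
A ⊆ B? Yes
A = B? Yes
A = B, so A is not a PROPER subset.

No, A is not a proper subset of B


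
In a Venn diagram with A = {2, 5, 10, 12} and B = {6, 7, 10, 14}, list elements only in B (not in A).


A = {2, 5, 10, 12}
B = {6, 7, 10, 14}
Region: only in B (not in A)
Elements: {6, 7, 14}

Elements only in B (not in A): {6, 7, 14}


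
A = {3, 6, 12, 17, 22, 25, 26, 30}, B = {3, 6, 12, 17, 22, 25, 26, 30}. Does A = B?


Two sets are equal iff they have exactly the same elements.
A = {3, 6, 12, 17, 22, 25, 26, 30}
B = {3, 6, 12, 17, 22, 25, 26, 30}
Same elements → A = B

Yes, A = B


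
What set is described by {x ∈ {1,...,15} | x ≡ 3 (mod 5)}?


Checking each candidate:
Condition: x in {1,...,15} with x ≡ 3 (mod 5)
Result = {3, 8, 13}

{3, 8, 13}


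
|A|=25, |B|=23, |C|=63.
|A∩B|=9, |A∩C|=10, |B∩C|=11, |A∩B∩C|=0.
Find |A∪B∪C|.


|A∪B∪C| = |A|+|B|+|C| - |A∩B|-|A∩C|-|B∩C| + |A∩B∩C|
= 25+23+63 - 9-10-11 + 0
= 111 - 30 + 0
= 81

|A ∪ B ∪ C| = 81


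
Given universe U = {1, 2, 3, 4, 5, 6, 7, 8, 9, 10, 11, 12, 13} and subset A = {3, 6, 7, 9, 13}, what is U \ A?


Aᶜ = U \ A = elements in U but not in A
U = {1, 2, 3, 4, 5, 6, 7, 8, 9, 10, 11, 12, 13}
A = {3, 6, 7, 9, 13}
Aᶜ = {1, 2, 4, 5, 8, 10, 11, 12}

Aᶜ = {1, 2, 4, 5, 8, 10, 11, 12}


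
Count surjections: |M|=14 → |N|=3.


n = |M| = 14, k = |N| = 3. Surjections via inclusion-exclusion:
S(n,k) = Σ(-1)^i × C(k,i) × (k-i)^n, i=0 to k
i=0: (-1)^0×C(3,0)×3^14 = 4782969
i=1: (-1)^1×C(3,1)×2^14 = -49152
i=2: (-1)^2×C(3,2)×1^14 = 3
i=3: (-1)^3×C(3,3)×0^14 = 0
Total = 4733820

Number of surjections = 4733820


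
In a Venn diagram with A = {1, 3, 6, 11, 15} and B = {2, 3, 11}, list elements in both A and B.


A = {1, 3, 6, 11, 15}
B = {2, 3, 11}
Region: in both A and B
Elements: {3, 11}

Elements in both A and B: {3, 11}


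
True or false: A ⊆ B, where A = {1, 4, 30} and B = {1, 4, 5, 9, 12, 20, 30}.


A ⊆ B means every element of A is in B.
All elements of A are in B.
So A ⊆ B.

Yes, A ⊆ B


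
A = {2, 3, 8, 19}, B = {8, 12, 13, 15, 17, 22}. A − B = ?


A \ B = elements in A but not in B
A = {2, 3, 8, 19}
B = {8, 12, 13, 15, 17, 22}
Remove from A any elements in B
A \ B = {2, 3, 19}

A \ B = {2, 3, 19}


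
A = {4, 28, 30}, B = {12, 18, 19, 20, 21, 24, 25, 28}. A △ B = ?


A △ B = (A \ B) ∪ (B \ A) = elements in exactly one of A or B
A \ B = {4, 30}
B \ A = {12, 18, 19, 20, 21, 24, 25}
A △ B = {4, 12, 18, 19, 20, 21, 24, 25, 30}

A △ B = {4, 12, 18, 19, 20, 21, 24, 25, 30}


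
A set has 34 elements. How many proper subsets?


Total subsets = 2^n = 2^34 = 17179869184
Proper subsets exclude the set itself: 2^n - 1
= 17179869184 - 1
= 17179869183

Number of proper subsets = 17179869183


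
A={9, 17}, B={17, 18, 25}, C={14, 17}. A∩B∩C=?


A ∩ B = {17}
(A ∩ B) ∩ C = {17}

A ∩ B ∩ C = {17}


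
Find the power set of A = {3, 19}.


|A| = 2, so |P(A)| = 2^2 = 4
Enumerate subsets by cardinality (0 to 2):
∅, {3}, {19}, {3, 19}

P(A) has 4 subsets: ∅, {3}, {19}, {3, 19}


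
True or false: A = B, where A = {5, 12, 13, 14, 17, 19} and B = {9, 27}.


Two sets are equal iff they have exactly the same elements.
A = {5, 12, 13, 14, 17, 19}
B = {9, 27}
Differences: {5, 9, 12, 13, 14, 17, 19, 27}
A ≠ B

No, A ≠ B


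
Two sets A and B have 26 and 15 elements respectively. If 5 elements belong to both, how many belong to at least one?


|A ∪ B| = |A| + |B| - |A ∩ B|
= 26 + 15 - 5
= 36

|A ∪ B| = 36


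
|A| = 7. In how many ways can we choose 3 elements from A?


C(n,k) = n! / (k!(n-k)!)
C(7,3) = 7! / (3!4!)
= 35

C(7,3) = 35


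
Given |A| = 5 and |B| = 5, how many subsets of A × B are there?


A relation from A to B is any subset of A × B.
|A × B| = 5 × 5 = 25
# relations = 2^|A × B| = 2^25 = 33554432

Number of relations = 33554432


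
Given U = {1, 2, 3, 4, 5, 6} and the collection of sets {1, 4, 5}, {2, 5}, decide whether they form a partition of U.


A partition requires: (1) non-empty parts, (2) pairwise disjoint, (3) union = U
Parts: {1, 4, 5}, {2, 5}
Union of parts: {1, 2, 4, 5}
U = {1, 2, 3, 4, 5, 6}
All non-empty? True
Pairwise disjoint? False
Covers U? False

No, not a valid partition


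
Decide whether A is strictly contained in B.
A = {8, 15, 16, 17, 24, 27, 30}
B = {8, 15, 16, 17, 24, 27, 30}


A ⊂ B requires: A ⊆ B AND A ≠ B.
A ⊆ B? Yes
A = B? Yes
A = B, so A is not a PROPER subset.

No, A is not a proper subset of B


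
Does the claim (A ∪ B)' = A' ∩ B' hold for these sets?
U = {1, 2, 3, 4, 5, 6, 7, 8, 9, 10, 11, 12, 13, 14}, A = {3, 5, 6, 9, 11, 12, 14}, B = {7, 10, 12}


LHS: A ∪ B = {3, 5, 6, 7, 9, 10, 11, 12, 14}
(A ∪ B)' = U \ (A ∪ B) = {1, 2, 4, 8, 13}
A' = {1, 2, 4, 7, 8, 10, 13}, B' = {1, 2, 3, 4, 5, 6, 8, 9, 11, 13, 14}
Claimed RHS: A' ∩ B' = {1, 2, 4, 8, 13}
Identity is VALID: LHS = RHS = {1, 2, 4, 8, 13} ✓

Identity is valid. (A ∪ B)' = A' ∩ B' = {1, 2, 4, 8, 13}


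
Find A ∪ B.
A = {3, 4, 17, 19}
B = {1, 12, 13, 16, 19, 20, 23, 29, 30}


A ∪ B = all elements in A or B (or both)
A = {3, 4, 17, 19}
B = {1, 12, 13, 16, 19, 20, 23, 29, 30}
A ∪ B = {1, 3, 4, 12, 13, 16, 17, 19, 20, 23, 29, 30}

A ∪ B = {1, 3, 4, 12, 13, 16, 17, 19, 20, 23, 29, 30}


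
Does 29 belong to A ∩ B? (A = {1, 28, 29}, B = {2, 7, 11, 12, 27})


A = {1, 28, 29}, B = {2, 7, 11, 12, 27}
A ∩ B = elements in both A and B
A ∩ B = ∅
Checking if 29 ∈ A ∩ B
29 is not in A ∩ B → False

29 ∉ A ∩ B


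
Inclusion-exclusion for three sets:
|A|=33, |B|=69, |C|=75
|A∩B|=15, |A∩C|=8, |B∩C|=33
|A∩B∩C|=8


|A∪B∪C| = |A|+|B|+|C| - |A∩B|-|A∩C|-|B∩C| + |A∩B∩C|
= 33+69+75 - 15-8-33 + 8
= 177 - 56 + 8
= 129

|A ∪ B ∪ C| = 129


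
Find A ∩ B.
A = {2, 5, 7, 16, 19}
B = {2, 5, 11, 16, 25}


A ∩ B = elements in both A and B
A = {2, 5, 7, 16, 19}
B = {2, 5, 11, 16, 25}
A ∩ B = {2, 5, 16}

A ∩ B = {2, 5, 16}


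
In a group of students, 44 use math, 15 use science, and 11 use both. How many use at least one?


|A ∪ B| = |A| + |B| - |A ∩ B|
= 44 + 15 - 11
= 48

|A ∪ B| = 48


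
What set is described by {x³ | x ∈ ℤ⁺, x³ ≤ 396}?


Checking each candidate:
Condition: positive perfect cubes ≤ 396
Result = {1, 8, 27, 64, 125, 216, 343}

{1, 8, 27, 64, 125, 216, 343}


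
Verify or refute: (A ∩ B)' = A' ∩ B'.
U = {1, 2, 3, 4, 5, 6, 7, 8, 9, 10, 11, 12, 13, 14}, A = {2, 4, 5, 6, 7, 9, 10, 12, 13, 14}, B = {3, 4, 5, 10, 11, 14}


LHS: A ∩ B = {4, 5, 10, 14}
(A ∩ B)' = U \ (A ∩ B) = {1, 2, 3, 6, 7, 8, 9, 11, 12, 13}
A' = {1, 3, 8, 11}, B' = {1, 2, 6, 7, 8, 9, 12, 13}
Claimed RHS: A' ∩ B' = {1, 8}
Identity is INVALID: LHS = {1, 2, 3, 6, 7, 8, 9, 11, 12, 13} but the RHS claimed here equals {1, 8}. The correct form is (A ∩ B)' = A' ∪ B'.

Identity is invalid: (A ∩ B)' = {1, 2, 3, 6, 7, 8, 9, 11, 12, 13} but A' ∩ B' = {1, 8}. The correct De Morgan law is (A ∩ B)' = A' ∪ B'.


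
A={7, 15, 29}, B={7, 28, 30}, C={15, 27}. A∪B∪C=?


A ∪ B = {7, 15, 28, 29, 30}
(A ∪ B) ∪ C = {7, 15, 27, 28, 29, 30}

A ∪ B ∪ C = {7, 15, 27, 28, 29, 30}


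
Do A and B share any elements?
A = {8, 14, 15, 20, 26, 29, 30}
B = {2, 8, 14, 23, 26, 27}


Disjoint means A ∩ B = ∅.
A ∩ B = {8, 14, 26}
A ∩ B ≠ ∅, so A and B are NOT disjoint.

Yes — A and B share the element(s) of A ∩ B = {8, 14, 26}, so they are not disjoint


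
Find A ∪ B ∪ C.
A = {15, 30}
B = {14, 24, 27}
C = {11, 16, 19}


A ∪ B = {14, 15, 24, 27, 30}
(A ∪ B) ∪ C = {11, 14, 15, 16, 19, 24, 27, 30}

A ∪ B ∪ C = {11, 14, 15, 16, 19, 24, 27, 30}


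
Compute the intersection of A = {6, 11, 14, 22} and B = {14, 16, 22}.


A ∩ B = elements in both A and B
A = {6, 11, 14, 22}
B = {14, 16, 22}
A ∩ B = {14, 22}

A ∩ B = {14, 22}


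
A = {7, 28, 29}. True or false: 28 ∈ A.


A = {7, 28, 29}
Checking if 28 is in A
28 is in A → True

28 ∈ A


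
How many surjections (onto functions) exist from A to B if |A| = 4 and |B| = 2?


n = |A| = 4, k = |B| = 2. Surjections via inclusion-exclusion:
S(n,k) = Σ(-1)^i × C(k,i) × (k-i)^n, i=0 to k
i=0: (-1)^0×C(2,0)×2^4 = 16
i=1: (-1)^1×C(2,1)×1^4 = -2
i=2: (-1)^2×C(2,2)×0^4 = 0
Total = 14

Number of surjections = 14


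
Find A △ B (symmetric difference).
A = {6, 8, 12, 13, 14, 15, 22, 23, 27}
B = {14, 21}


A △ B = (A \ B) ∪ (B \ A) = elements in exactly one of A or B
A \ B = {6, 8, 12, 13, 15, 22, 23, 27}
B \ A = {21}
A △ B = {6, 8, 12, 13, 15, 21, 22, 23, 27}

A △ B = {6, 8, 12, 13, 15, 21, 22, 23, 27}


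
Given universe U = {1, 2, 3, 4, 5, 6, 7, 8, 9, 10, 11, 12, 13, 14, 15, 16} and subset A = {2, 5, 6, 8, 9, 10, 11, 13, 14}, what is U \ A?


Aᶜ = U \ A = elements in U but not in A
U = {1, 2, 3, 4, 5, 6, 7, 8, 9, 10, 11, 12, 13, 14, 15, 16}
A = {2, 5, 6, 8, 9, 10, 11, 13, 14}
Aᶜ = {1, 3, 4, 7, 12, 15, 16}

Aᶜ = {1, 3, 4, 7, 12, 15, 16}


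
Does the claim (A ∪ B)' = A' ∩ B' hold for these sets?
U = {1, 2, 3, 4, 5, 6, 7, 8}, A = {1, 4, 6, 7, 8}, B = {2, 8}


LHS: A ∪ B = {1, 2, 4, 6, 7, 8}
(A ∪ B)' = U \ (A ∪ B) = {3, 5}
A' = {2, 3, 5}, B' = {1, 3, 4, 5, 6, 7}
Claimed RHS: A' ∩ B' = {3, 5}
Identity is VALID: LHS = RHS = {3, 5} ✓

Identity is valid. (A ∪ B)' = A' ∩ B' = {3, 5}


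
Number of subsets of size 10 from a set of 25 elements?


C(n,k) = n! / (k!(n-k)!)
C(25,10) = 25! / (10!15!)
= 3268760

C(25,10) = 3268760


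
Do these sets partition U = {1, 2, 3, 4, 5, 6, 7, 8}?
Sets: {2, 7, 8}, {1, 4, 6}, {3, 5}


A partition requires: (1) non-empty parts, (2) pairwise disjoint, (3) union = U
Parts: {2, 7, 8}, {1, 4, 6}, {3, 5}
Union of parts: {1, 2, 3, 4, 5, 6, 7, 8}
U = {1, 2, 3, 4, 5, 6, 7, 8}
All non-empty? True
Pairwise disjoint? True
Covers U? True

Yes, valid partition


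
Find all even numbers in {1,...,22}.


Checking each candidate:
Condition: even numbers in {1,...,22}
Result = {2, 4, 6, 8, 10, 12, 14, 16, 18, 20, 22}

{2, 4, 6, 8, 10, 12, 14, 16, 18, 20, 22}


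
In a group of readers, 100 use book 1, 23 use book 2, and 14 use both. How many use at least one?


|A ∪ B| = |A| + |B| - |A ∩ B|
= 100 + 23 - 14
= 109

|A ∪ B| = 109


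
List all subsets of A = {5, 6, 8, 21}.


|A| = 4, so |P(A)| = 2^4 = 16
Enumerate subsets by cardinality (0 to 4):
∅, {5}, {6}, {8}, {21}, {5, 6}, {5, 8}, {5, 21}, {6, 8}, {6, 21}, {8, 21}, {5, 6, 8}, {5, 6, 21}, {5, 8, 21}, {6, 8, 21}, {5, 6, 8, 21}

P(A) has 16 subsets: ∅, {5}, {6}, {8}, {21}, {5, 6}, {5, 8}, {5, 21}, {6, 8}, {6, 21}, {8, 21}, {5, 6, 8}, {5, 6, 21}, {5, 8, 21}, {6, 8, 21}, {5, 6, 8, 21}


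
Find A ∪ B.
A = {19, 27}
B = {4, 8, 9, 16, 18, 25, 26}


A ∪ B = all elements in A or B (or both)
A = {19, 27}
B = {4, 8, 9, 16, 18, 25, 26}
A ∪ B = {4, 8, 9, 16, 18, 19, 25, 26, 27}

A ∪ B = {4, 8, 9, 16, 18, 19, 25, 26, 27}


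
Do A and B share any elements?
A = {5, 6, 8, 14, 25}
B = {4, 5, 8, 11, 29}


Disjoint means A ∩ B = ∅.
A ∩ B = {5, 8}
A ∩ B ≠ ∅, so A and B are NOT disjoint.

Yes — A and B share the element(s) of A ∩ B = {5, 8}, so they are not disjoint


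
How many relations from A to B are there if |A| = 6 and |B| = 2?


A relation from A to B is any subset of A × B.
|A × B| = 6 × 2 = 12
# relations = 2^|A × B| = 2^12 = 4096

Number of relations = 4096


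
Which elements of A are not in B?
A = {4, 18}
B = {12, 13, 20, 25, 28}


A \ B = elements in A but not in B
A = {4, 18}
B = {12, 13, 20, 25, 28}
Remove from A any elements in B
A \ B = {4, 18}

A \ B = {4, 18}


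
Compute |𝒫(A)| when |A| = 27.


Number of subsets = 2^n
= 2^27
= 134217728

|P(A)| = 134217728


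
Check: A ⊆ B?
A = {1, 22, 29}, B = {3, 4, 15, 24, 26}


A ⊆ B means every element of A is in B.
Elements in A not in B: {1, 22, 29}
So A ⊄ B.

No, A ⊄ B


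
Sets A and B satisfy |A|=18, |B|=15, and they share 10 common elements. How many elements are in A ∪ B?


|A ∪ B| = |A| + |B| - |A ∩ B|
= 18 + 15 - 10
= 23

|A ∪ B| = 23


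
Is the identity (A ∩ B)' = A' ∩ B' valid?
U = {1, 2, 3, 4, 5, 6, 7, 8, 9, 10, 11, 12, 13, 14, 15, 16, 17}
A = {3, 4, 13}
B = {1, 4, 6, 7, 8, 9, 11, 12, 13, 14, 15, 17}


LHS: A ∩ B = {4, 13}
(A ∩ B)' = U \ (A ∩ B) = {1, 2, 3, 5, 6, 7, 8, 9, 10, 11, 12, 14, 15, 16, 17}
A' = {1, 2, 5, 6, 7, 8, 9, 10, 11, 12, 14, 15, 16, 17}, B' = {2, 3, 5, 10, 16}
Claimed RHS: A' ∩ B' = {2, 5, 10, 16}
Identity is INVALID: LHS = {1, 2, 3, 5, 6, 7, 8, 9, 10, 11, 12, 14, 15, 16, 17} but the RHS claimed here equals {2, 5, 10, 16}. The correct form is (A ∩ B)' = A' ∪ B'.

Identity is invalid: (A ∩ B)' = {1, 2, 3, 5, 6, 7, 8, 9, 10, 11, 12, 14, 15, 16, 17} but A' ∩ B' = {2, 5, 10, 16}. The correct De Morgan law is (A ∩ B)' = A' ∪ B'.


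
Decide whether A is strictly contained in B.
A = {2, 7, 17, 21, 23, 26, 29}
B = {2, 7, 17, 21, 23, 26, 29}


A ⊂ B requires: A ⊆ B AND A ≠ B.
A ⊆ B? Yes
A = B? Yes
A = B, so A is not a PROPER subset.

No, A is not a proper subset of B


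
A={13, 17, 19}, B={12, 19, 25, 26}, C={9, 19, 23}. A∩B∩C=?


A ∩ B = {19}
(A ∩ B) ∩ C = {19}

A ∩ B ∩ C = {19}


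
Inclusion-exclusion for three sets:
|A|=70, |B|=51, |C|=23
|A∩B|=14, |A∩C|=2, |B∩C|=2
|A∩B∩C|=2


|A∪B∪C| = |A|+|B|+|C| - |A∩B|-|A∩C|-|B∩C| + |A∩B∩C|
= 70+51+23 - 14-2-2 + 2
= 144 - 18 + 2
= 128

|A ∪ B ∪ C| = 128


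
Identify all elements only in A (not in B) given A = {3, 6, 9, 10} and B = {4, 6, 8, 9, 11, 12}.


A = {3, 6, 9, 10}
B = {4, 6, 8, 9, 11, 12}
Region: only in A (not in B)
Elements: {3, 10}

Elements only in A (not in B): {3, 10}


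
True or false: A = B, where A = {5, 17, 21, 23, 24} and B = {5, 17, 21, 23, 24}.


Two sets are equal iff they have exactly the same elements.
A = {5, 17, 21, 23, 24}
B = {5, 17, 21, 23, 24}
Same elements → A = B

Yes, A = B


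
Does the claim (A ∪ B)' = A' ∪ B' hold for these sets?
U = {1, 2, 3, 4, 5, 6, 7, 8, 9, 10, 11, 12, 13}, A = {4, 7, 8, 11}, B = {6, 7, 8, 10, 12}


LHS: A ∪ B = {4, 6, 7, 8, 10, 11, 12}
(A ∪ B)' = U \ (A ∪ B) = {1, 2, 3, 5, 9, 13}
A' = {1, 2, 3, 5, 6, 9, 10, 12, 13}, B' = {1, 2, 3, 4, 5, 9, 11, 13}
Claimed RHS: A' ∪ B' = {1, 2, 3, 4, 5, 6, 9, 10, 11, 12, 13}
Identity is INVALID: LHS = {1, 2, 3, 5, 9, 13} but the RHS claimed here equals {1, 2, 3, 4, 5, 6, 9, 10, 11, 12, 13}. The correct form is (A ∪ B)' = A' ∩ B'.

Identity is invalid: (A ∪ B)' = {1, 2, 3, 5, 9, 13} but A' ∪ B' = {1, 2, 3, 4, 5, 6, 9, 10, 11, 12, 13}. The correct De Morgan law is (A ∪ B)' = A' ∩ B'.


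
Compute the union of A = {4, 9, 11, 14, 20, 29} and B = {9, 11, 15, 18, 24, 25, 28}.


A ∪ B = all elements in A or B (or both)
A = {4, 9, 11, 14, 20, 29}
B = {9, 11, 15, 18, 24, 25, 28}
A ∪ B = {4, 9, 11, 14, 15, 18, 20, 24, 25, 28, 29}

A ∪ B = {4, 9, 11, 14, 15, 18, 20, 24, 25, 28, 29}


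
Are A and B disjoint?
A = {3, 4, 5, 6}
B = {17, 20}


Disjoint means A ∩ B = ∅.
A ∩ B = ∅
A ∩ B = ∅, so A and B are disjoint.

Yes, A and B are disjoint


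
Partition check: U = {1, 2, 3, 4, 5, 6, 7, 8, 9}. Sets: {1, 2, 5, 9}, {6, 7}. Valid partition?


A partition requires: (1) non-empty parts, (2) pairwise disjoint, (3) union = U
Parts: {1, 2, 5, 9}, {6, 7}
Union of parts: {1, 2, 5, 6, 7, 9}
U = {1, 2, 3, 4, 5, 6, 7, 8, 9}
All non-empty? True
Pairwise disjoint? True
Covers U? False

No, not a valid partition


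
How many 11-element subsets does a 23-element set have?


C(n,k) = n! / (k!(n-k)!)
C(23,11) = 23! / (11!12!)
= 1352078

C(23,11) = 1352078


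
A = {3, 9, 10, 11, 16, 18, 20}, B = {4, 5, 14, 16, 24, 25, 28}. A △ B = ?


A △ B = (A \ B) ∪ (B \ A) = elements in exactly one of A or B
A \ B = {3, 9, 10, 11, 18, 20}
B \ A = {4, 5, 14, 24, 25, 28}
A △ B = {3, 4, 5, 9, 10, 11, 14, 18, 20, 24, 25, 28}

A △ B = {3, 4, 5, 9, 10, 11, 14, 18, 20, 24, 25, 28}


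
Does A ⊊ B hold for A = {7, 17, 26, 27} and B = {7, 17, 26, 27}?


A ⊂ B requires: A ⊆ B AND A ≠ B.
A ⊆ B? Yes
A = B? Yes
A = B, so A is not a PROPER subset.

No, A is not a proper subset of B


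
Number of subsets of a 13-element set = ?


Number of subsets = 2^n
= 2^13
= 8192

|P(A)| = 8192


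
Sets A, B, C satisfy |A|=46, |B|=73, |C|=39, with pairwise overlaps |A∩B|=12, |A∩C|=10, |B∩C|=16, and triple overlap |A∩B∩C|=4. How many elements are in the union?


|A∪B∪C| = |A|+|B|+|C| - |A∩B|-|A∩C|-|B∩C| + |A∩B∩C|
= 46+73+39 - 12-10-16 + 4
= 158 - 38 + 4
= 124

|A ∪ B ∪ C| = 124


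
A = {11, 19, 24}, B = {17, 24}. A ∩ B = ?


A ∩ B = elements in both A and B
A = {11, 19, 24}
B = {17, 24}
A ∩ B = {24}

A ∩ B = {24}


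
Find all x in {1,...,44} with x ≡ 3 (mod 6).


Checking each candidate:
Condition: x in {1,...,44} with x ≡ 3 (mod 6)
Result = {3, 9, 15, 21, 27, 33, 39}

{3, 9, 15, 21, 27, 33, 39}


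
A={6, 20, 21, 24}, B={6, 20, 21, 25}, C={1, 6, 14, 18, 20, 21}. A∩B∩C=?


A ∩ B = {6, 20, 21}
(A ∩ B) ∩ C = {6, 20, 21}

A ∩ B ∩ C = {6, 20, 21}


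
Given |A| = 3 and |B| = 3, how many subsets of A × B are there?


A relation from A to B is any subset of A × B.
|A × B| = 3 × 3 = 9
# relations = 2^|A × B| = 2^9 = 512

Number of relations = 512


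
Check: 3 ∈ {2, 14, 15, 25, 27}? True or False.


A = {2, 14, 15, 25, 27}
Checking if 3 is in A
3 is not in A → False

3 ∉ A


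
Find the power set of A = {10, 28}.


|A| = 2, so |P(A)| = 2^2 = 4
Enumerate subsets by cardinality (0 to 2):
∅, {10}, {28}, {10, 28}

P(A) has 4 subsets: ∅, {10}, {28}, {10, 28}


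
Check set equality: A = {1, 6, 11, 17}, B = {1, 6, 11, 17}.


Two sets are equal iff they have exactly the same elements.
A = {1, 6, 11, 17}
B = {1, 6, 11, 17}
Same elements → A = B

Yes, A = B


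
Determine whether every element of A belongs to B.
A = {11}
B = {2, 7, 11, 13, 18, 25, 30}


A ⊆ B means every element of A is in B.
All elements of A are in B.
So A ⊆ B.

Yes, A ⊆ B


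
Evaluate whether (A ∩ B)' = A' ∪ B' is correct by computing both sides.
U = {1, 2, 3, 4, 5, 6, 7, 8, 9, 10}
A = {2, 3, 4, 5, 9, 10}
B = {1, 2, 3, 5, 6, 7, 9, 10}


LHS: A ∩ B = {2, 3, 5, 9, 10}
(A ∩ B)' = U \ (A ∩ B) = {1, 4, 6, 7, 8}
A' = {1, 6, 7, 8}, B' = {4, 8}
Claimed RHS: A' ∪ B' = {1, 4, 6, 7, 8}
Identity is VALID: LHS = RHS = {1, 4, 6, 7, 8} ✓

Identity is valid. (A ∩ B)' = A' ∪ B' = {1, 4, 6, 7, 8}


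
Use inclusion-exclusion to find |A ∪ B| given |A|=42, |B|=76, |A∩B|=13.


|A ∪ B| = |A| + |B| - |A ∩ B|
= 42 + 76 - 13
= 105

|A ∪ B| = 105


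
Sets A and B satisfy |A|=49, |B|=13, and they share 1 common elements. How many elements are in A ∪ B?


|A ∪ B| = |A| + |B| - |A ∩ B|
= 49 + 13 - 1
= 61

|A ∪ B| = 61


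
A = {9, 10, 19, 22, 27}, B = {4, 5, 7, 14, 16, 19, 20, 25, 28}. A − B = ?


A \ B = elements in A but not in B
A = {9, 10, 19, 22, 27}
B = {4, 5, 7, 14, 16, 19, 20, 25, 28}
Remove from A any elements in B
A \ B = {9, 10, 22, 27}

A \ B = {9, 10, 22, 27}


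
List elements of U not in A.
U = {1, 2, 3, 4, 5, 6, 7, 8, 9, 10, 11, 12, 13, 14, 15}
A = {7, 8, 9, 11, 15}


Aᶜ = U \ A = elements in U but not in A
U = {1, 2, 3, 4, 5, 6, 7, 8, 9, 10, 11, 12, 13, 14, 15}
A = {7, 8, 9, 11, 15}
Aᶜ = {1, 2, 3, 4, 5, 6, 10, 12, 13, 14}

Aᶜ = {1, 2, 3, 4, 5, 6, 10, 12, 13, 14}


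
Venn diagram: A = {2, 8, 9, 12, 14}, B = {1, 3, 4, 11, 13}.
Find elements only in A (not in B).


A = {2, 8, 9, 12, 14}
B = {1, 3, 4, 11, 13}
Region: only in A (not in B)
Elements: {2, 8, 9, 12, 14}

Elements only in A (not in B): {2, 8, 9, 12, 14}


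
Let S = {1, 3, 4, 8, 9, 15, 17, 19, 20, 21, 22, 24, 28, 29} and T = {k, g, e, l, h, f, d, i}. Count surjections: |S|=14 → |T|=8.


n = |S| = 14, k = |T| = 8. Surjections via inclusion-exclusion:
S(n,k) = Σ(-1)^i × C(k,i) × (k-i)^n, i=0 to k
i=0: (-1)^0×C(8,0)×8^14 = 4398046511104
i=1: (-1)^1×C(8,1)×7^14 = -5425784582792
i=2: (-1)^2×C(8,2)×6^14 = 2194196594688
i=3: (-1)^3×C(8,3)×5^14 = -341796875000
i=4: (-1)^4×C(8,4)×4^14 = 18790481920
i=5: (-1)^5×C(8,5)×3^14 = -267846264
i=6: (-1)^6×C(8,6)×2^14 = 458752
i=7: (-1)^7×C(8,7)×1^14 = -8
i=8: (-1)^8×C(8,8)×0^14 = 0
Total = 843184742400

Number of surjections = 843184742400


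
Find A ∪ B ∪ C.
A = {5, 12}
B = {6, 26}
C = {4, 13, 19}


A ∪ B = {5, 6, 12, 26}
(A ∪ B) ∪ C = {4, 5, 6, 12, 13, 19, 26}

A ∪ B ∪ C = {4, 5, 6, 12, 13, 19, 26}


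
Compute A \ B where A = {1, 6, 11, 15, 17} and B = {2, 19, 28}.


A \ B = elements in A but not in B
A = {1, 6, 11, 15, 17}
B = {2, 19, 28}
Remove from A any elements in B
A \ B = {1, 6, 11, 15, 17}

A \ B = {1, 6, 11, 15, 17}


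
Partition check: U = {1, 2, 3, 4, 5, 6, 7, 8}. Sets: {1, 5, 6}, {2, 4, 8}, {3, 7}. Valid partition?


A partition requires: (1) non-empty parts, (2) pairwise disjoint, (3) union = U
Parts: {1, 5, 6}, {2, 4, 8}, {3, 7}
Union of parts: {1, 2, 3, 4, 5, 6, 7, 8}
U = {1, 2, 3, 4, 5, 6, 7, 8}
All non-empty? True
Pairwise disjoint? True
Covers U? True

Yes, valid partition


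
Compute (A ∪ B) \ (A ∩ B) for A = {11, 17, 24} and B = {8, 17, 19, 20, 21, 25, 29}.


A △ B = (A \ B) ∪ (B \ A) = elements in exactly one of A or B
A \ B = {11, 24}
B \ A = {8, 19, 20, 21, 25, 29}
A △ B = {8, 11, 19, 20, 21, 24, 25, 29}

A △ B = {8, 11, 19, 20, 21, 24, 25, 29}


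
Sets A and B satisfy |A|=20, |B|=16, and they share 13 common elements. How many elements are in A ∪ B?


|A ∪ B| = |A| + |B| - |A ∩ B|
= 20 + 16 - 13
= 23

|A ∪ B| = 23


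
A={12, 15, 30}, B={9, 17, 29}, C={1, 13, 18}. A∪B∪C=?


A ∪ B = {9, 12, 15, 17, 29, 30}
(A ∪ B) ∪ C = {1, 9, 12, 13, 15, 17, 18, 29, 30}

A ∪ B ∪ C = {1, 9, 12, 13, 15, 17, 18, 29, 30}


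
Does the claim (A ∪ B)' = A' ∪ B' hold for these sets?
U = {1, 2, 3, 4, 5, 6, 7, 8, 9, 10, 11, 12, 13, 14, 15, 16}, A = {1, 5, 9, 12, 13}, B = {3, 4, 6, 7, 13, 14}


LHS: A ∪ B = {1, 3, 4, 5, 6, 7, 9, 12, 13, 14}
(A ∪ B)' = U \ (A ∪ B) = {2, 8, 10, 11, 15, 16}
A' = {2, 3, 4, 6, 7, 8, 10, 11, 14, 15, 16}, B' = {1, 2, 5, 8, 9, 10, 11, 12, 15, 16}
Claimed RHS: A' ∪ B' = {1, 2, 3, 4, 5, 6, 7, 8, 9, 10, 11, 12, 14, 15, 16}
Identity is INVALID: LHS = {2, 8, 10, 11, 15, 16} but the RHS claimed here equals {1, 2, 3, 4, 5, 6, 7, 8, 9, 10, 11, 12, 14, 15, 16}. The correct form is (A ∪ B)' = A' ∩ B'.

Identity is invalid: (A ∪ B)' = {2, 8, 10, 11, 15, 16} but A' ∪ B' = {1, 2, 3, 4, 5, 6, 7, 8, 9, 10, 11, 12, 14, 15, 16}. The correct De Morgan law is (A ∪ B)' = A' ∩ B'.


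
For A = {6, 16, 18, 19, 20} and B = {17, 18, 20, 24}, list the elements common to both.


A ∩ B = elements in both A and B
A = {6, 16, 18, 19, 20}
B = {17, 18, 20, 24}
A ∩ B = {18, 20}

A ∩ B = {18, 20}


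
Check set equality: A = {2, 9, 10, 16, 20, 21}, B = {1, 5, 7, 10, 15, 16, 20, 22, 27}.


Two sets are equal iff they have exactly the same elements.
A = {2, 9, 10, 16, 20, 21}
B = {1, 5, 7, 10, 15, 16, 20, 22, 27}
Differences: {1, 2, 5, 7, 9, 15, 21, 22, 27}
A ≠ B

No, A ≠ B


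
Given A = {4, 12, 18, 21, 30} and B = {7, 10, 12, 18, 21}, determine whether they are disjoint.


Disjoint means A ∩ B = ∅.
A ∩ B = {12, 18, 21}
A ∩ B ≠ ∅, so A and B are NOT disjoint.

No, A and B are not disjoint (A ∩ B = {12, 18, 21})


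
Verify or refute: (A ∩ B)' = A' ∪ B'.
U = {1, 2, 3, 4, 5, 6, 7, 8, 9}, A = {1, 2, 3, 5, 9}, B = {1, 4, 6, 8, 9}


LHS: A ∩ B = {1, 9}
(A ∩ B)' = U \ (A ∩ B) = {2, 3, 4, 5, 6, 7, 8}
A' = {4, 6, 7, 8}, B' = {2, 3, 5, 7}
Claimed RHS: A' ∪ B' = {2, 3, 4, 5, 6, 7, 8}
Identity is VALID: LHS = RHS = {2, 3, 4, 5, 6, 7, 8} ✓

Identity is valid. (A ∩ B)' = A' ∪ B' = {2, 3, 4, 5, 6, 7, 8}


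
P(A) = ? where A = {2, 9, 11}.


|A| = 3, so |P(A)| = 2^3 = 8
Enumerate subsets by cardinality (0 to 3):
∅, {2}, {9}, {11}, {2, 9}, {2, 11}, {9, 11}, {2, 9, 11}

P(A) has 8 subsets: ∅, {2}, {9}, {11}, {2, 9}, {2, 11}, {9, 11}, {2, 9, 11}


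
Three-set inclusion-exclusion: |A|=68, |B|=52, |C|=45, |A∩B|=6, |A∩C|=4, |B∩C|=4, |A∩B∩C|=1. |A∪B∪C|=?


|A∪B∪C| = |A|+|B|+|C| - |A∩B|-|A∩C|-|B∩C| + |A∩B∩C|
= 68+52+45 - 6-4-4 + 1
= 165 - 14 + 1
= 152

|A ∪ B ∪ C| = 152


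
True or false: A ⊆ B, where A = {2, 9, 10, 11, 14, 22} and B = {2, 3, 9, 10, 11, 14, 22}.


A ⊆ B means every element of A is in B.
All elements of A are in B.
So A ⊆ B.

Yes, A ⊆ B


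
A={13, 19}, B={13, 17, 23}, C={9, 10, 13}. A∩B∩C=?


A ∩ B = {13}
(A ∩ B) ∩ C = {13}

A ∩ B ∩ C = {13}


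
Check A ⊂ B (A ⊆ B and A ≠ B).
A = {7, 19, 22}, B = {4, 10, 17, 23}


A ⊂ B requires: A ⊆ B AND A ≠ B.
A ⊆ B? No
A ⊄ B, so A is not a proper subset.

No, A is not a proper subset of B


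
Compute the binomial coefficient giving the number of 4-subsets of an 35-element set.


C(n,k) = n! / (k!(n-k)!)
C(35,4) = 35! / (4!31!)
= 52360

C(35,4) = 52360


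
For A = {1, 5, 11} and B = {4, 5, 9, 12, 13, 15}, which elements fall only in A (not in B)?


A = {1, 5, 11}
B = {4, 5, 9, 12, 13, 15}
Region: only in A (not in B)
Elements: {1, 11}

Elements only in A (not in B): {1, 11}


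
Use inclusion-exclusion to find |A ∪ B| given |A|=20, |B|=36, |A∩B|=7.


|A ∪ B| = |A| + |B| - |A ∩ B|
= 20 + 36 - 7
= 49

|A ∪ B| = 49


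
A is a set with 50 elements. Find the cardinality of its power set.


Number of subsets = 2^n
= 2^50
= 1125899906842624

|P(A)| = 1125899906842624


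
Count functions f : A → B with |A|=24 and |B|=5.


Each of |A| = 24 inputs maps to any of |B| = 5 outputs.
# functions = |B|^|A| = 5^24
= 59604644775390625

Number of functions = 59604644775390625


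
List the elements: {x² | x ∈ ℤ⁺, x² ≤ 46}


Checking each candidate:
Condition: positive perfect squares ≤ 46
Result = {1, 4, 9, 16, 25, 36}

{1, 4, 9, 16, 25, 36}


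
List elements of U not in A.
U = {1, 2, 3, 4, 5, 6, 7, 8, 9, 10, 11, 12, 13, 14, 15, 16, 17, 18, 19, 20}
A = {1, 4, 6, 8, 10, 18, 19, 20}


Aᶜ = U \ A = elements in U but not in A
U = {1, 2, 3, 4, 5, 6, 7, 8, 9, 10, 11, 12, 13, 14, 15, 16, 17, 18, 19, 20}
A = {1, 4, 6, 8, 10, 18, 19, 20}
Aᶜ = {2, 3, 5, 7, 9, 11, 12, 13, 14, 15, 16, 17}

Aᶜ = {2, 3, 5, 7, 9, 11, 12, 13, 14, 15, 16, 17}


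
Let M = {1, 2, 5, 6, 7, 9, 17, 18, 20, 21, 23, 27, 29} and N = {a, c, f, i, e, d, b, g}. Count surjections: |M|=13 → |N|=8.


n = |M| = 13, k = |N| = 8. Surjections via inclusion-exclusion:
S(n,k) = Σ(-1)^i × C(k,i) × (k-i)^n, i=0 to k
i=0: (-1)^0×C(8,0)×8^13 = 549755813888
i=1: (-1)^1×C(8,1)×7^13 = -775112083256
i=2: (-1)^2×C(8,2)×6^13 = 365699432448
i=3: (-1)^3×C(8,3)×5^13 = -68359375000
i=4: (-1)^4×C(8,4)×4^13 = 4697620480
i=5: (-1)^5×C(8,5)×3^13 = -89282088
i=6: (-1)^6×C(8,6)×2^13 = 229376
i=7: (-1)^7×C(8,7)×1^13 = -8
i=8: (-1)^8×C(8,8)×0^13 = 0
Total = 76592355840

Number of surjections = 76592355840


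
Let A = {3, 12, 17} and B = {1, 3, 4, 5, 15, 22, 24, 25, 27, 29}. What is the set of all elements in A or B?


A ∪ B = all elements in A or B (or both)
A = {3, 12, 17}
B = {1, 3, 4, 5, 15, 22, 24, 25, 27, 29}
A ∪ B = {1, 3, 4, 5, 12, 15, 17, 22, 24, 25, 27, 29}

A ∪ B = {1, 3, 4, 5, 12, 15, 17, 22, 24, 25, 27, 29}


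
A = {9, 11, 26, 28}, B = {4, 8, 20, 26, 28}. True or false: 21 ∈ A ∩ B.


A = {9, 11, 26, 28}, B = {4, 8, 20, 26, 28}
A ∩ B = elements in both A and B
A ∩ B = {26, 28}
Checking if 21 ∈ A ∩ B
21 is not in A ∩ B → False

21 ∉ A ∩ B


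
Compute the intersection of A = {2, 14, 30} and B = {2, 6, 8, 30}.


A ∩ B = elements in both A and B
A = {2, 14, 30}
B = {2, 6, 8, 30}
A ∩ B = {2, 30}

A ∩ B = {2, 30}


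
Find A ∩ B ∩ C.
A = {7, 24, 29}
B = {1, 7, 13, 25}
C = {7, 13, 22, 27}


A ∩ B = {7}
(A ∩ B) ∩ C = {7}

A ∩ B ∩ C = {7}


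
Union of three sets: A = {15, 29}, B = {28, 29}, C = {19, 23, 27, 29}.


A ∪ B = {15, 28, 29}
(A ∪ B) ∪ C = {15, 19, 23, 27, 28, 29}

A ∪ B ∪ C = {15, 19, 23, 27, 28, 29}


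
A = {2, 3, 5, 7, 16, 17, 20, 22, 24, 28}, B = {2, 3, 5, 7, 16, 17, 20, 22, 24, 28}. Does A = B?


Two sets are equal iff they have exactly the same elements.
A = {2, 3, 5, 7, 16, 17, 20, 22, 24, 28}
B = {2, 3, 5, 7, 16, 17, 20, 22, 24, 28}
Same elements → A = B

Yes, A = B


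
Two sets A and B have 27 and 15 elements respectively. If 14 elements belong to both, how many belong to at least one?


|A ∪ B| = |A| + |B| - |A ∩ B|
= 27 + 15 - 14
= 28

|A ∪ B| = 28


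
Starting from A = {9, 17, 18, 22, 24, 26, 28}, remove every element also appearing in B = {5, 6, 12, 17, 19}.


A \ B = elements in A but not in B
A = {9, 17, 18, 22, 24, 26, 28}
B = {5, 6, 12, 17, 19}
Remove from A any elements in B
A \ B = {9, 18, 22, 24, 26, 28}

A \ B = {9, 18, 22, 24, 26, 28}


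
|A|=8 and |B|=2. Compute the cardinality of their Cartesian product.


|A × B| = |A| × |B|
= 8 × 2
= 16

|A × B| = 16


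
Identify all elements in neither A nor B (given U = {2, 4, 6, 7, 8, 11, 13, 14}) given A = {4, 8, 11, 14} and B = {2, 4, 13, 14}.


A = {4, 8, 11, 14}
B = {2, 4, 13, 14}
Region: in neither A nor B (given U = {2, 4, 6, 7, 8, 11, 13, 14})
Elements: {6, 7}

Elements in neither A nor B (given U = {2, 4, 6, 7, 8, 11, 13, 14}): {6, 7}


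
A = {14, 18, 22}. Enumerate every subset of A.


|A| = 3, so |P(A)| = 2^3 = 8
Enumerate subsets by cardinality (0 to 3):
∅, {14}, {18}, {22}, {14, 18}, {14, 22}, {18, 22}, {14, 18, 22}

P(A) has 8 subsets: ∅, {14}, {18}, {22}, {14, 18}, {14, 22}, {18, 22}, {14, 18, 22}


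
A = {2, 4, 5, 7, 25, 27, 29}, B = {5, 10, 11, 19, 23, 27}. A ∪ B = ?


A ∪ B = all elements in A or B (or both)
A = {2, 4, 5, 7, 25, 27, 29}
B = {5, 10, 11, 19, 23, 27}
A ∪ B = {2, 4, 5, 7, 10, 11, 19, 23, 25, 27, 29}

A ∪ B = {2, 4, 5, 7, 10, 11, 19, 23, 25, 27, 29}


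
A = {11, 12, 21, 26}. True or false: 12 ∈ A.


A = {11, 12, 21, 26}
Checking if 12 is in A
12 is in A → True

12 ∈ A


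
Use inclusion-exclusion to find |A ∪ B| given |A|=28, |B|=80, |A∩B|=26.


|A ∪ B| = |A| + |B| - |A ∩ B|
= 28 + 80 - 26
= 82

|A ∪ B| = 82


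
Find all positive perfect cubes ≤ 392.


Checking each candidate:
Condition: positive perfect cubes ≤ 392
Result = {1, 8, 27, 64, 125, 216, 343}

{1, 8, 27, 64, 125, 216, 343}


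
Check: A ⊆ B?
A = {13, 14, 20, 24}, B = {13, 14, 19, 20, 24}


A ⊆ B means every element of A is in B.
All elements of A are in B.
So A ⊆ B.

Yes, A ⊆ B


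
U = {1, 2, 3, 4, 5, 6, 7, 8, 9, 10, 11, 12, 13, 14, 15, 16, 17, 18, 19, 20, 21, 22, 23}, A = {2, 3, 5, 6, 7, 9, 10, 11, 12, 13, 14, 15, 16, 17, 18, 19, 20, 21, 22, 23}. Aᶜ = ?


Aᶜ = U \ A = elements in U but not in A
U = {1, 2, 3, 4, 5, 6, 7, 8, 9, 10, 11, 12, 13, 14, 15, 16, 17, 18, 19, 20, 21, 22, 23}
A = {2, 3, 5, 6, 7, 9, 10, 11, 12, 13, 14, 15, 16, 17, 18, 19, 20, 21, 22, 23}
Aᶜ = {1, 4, 8}

Aᶜ = {1, 4, 8}


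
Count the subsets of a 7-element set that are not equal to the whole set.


Total subsets = 2^n = 2^7 = 128
Proper subsets exclude the set itself: 2^n - 1
= 128 - 1
= 127

Number of proper subsets = 127


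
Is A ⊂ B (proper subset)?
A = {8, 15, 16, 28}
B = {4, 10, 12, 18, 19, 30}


A ⊂ B requires: A ⊆ B AND A ≠ B.
A ⊆ B? No
A ⊄ B, so A is not a proper subset.

No, A is not a proper subset of B


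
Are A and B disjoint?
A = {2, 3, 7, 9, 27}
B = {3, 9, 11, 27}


Disjoint means A ∩ B = ∅.
A ∩ B = {3, 9, 27}
A ∩ B ≠ ∅, so A and B are NOT disjoint.

No, A and B are not disjoint (A ∩ B = {3, 9, 27})


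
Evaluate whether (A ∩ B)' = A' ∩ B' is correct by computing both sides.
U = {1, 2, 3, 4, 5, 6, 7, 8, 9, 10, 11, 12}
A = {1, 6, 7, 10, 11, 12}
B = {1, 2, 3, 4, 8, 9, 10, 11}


LHS: A ∩ B = {1, 10, 11}
(A ∩ B)' = U \ (A ∩ B) = {2, 3, 4, 5, 6, 7, 8, 9, 12}
A' = {2, 3, 4, 5, 8, 9}, B' = {5, 6, 7, 12}
Claimed RHS: A' ∩ B' = {5}
Identity is INVALID: LHS = {2, 3, 4, 5, 6, 7, 8, 9, 12} but the RHS claimed here equals {5}. The correct form is (A ∩ B)' = A' ∪ B'.

Identity is invalid: (A ∩ B)' = {2, 3, 4, 5, 6, 7, 8, 9, 12} but A' ∩ B' = {5}. The correct De Morgan law is (A ∩ B)' = A' ∪ B'.


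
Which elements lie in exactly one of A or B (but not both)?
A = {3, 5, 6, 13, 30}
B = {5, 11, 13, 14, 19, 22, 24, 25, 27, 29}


A △ B = (A \ B) ∪ (B \ A) = elements in exactly one of A or B
A \ B = {3, 6, 30}
B \ A = {11, 14, 19, 22, 24, 25, 27, 29}
A △ B = {3, 6, 11, 14, 19, 22, 24, 25, 27, 29, 30}

A △ B = {3, 6, 11, 14, 19, 22, 24, 25, 27, 29, 30}


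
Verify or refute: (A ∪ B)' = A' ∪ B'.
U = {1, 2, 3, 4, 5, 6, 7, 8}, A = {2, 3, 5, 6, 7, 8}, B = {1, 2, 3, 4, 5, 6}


LHS: A ∪ B = {1, 2, 3, 4, 5, 6, 7, 8}
(A ∪ B)' = U \ (A ∪ B) = ∅
A' = {1, 4}, B' = {7, 8}
Claimed RHS: A' ∪ B' = {1, 4, 7, 8}
Identity is INVALID: LHS = ∅ but the RHS claimed here equals {1, 4, 7, 8}. The correct form is (A ∪ B)' = A' ∩ B'.

Identity is invalid: (A ∪ B)' = ∅ but A' ∪ B' = {1, 4, 7, 8}. The correct De Morgan law is (A ∪ B)' = A' ∩ B'.


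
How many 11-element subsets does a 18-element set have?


C(n,k) = n! / (k!(n-k)!)
C(18,11) = 18! / (11!7!)
= 31824

C(18,11) = 31824


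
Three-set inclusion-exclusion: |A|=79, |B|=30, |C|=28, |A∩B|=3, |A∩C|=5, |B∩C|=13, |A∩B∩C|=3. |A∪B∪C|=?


|A∪B∪C| = |A|+|B|+|C| - |A∩B|-|A∩C|-|B∩C| + |A∩B∩C|
= 79+30+28 - 3-5-13 + 3
= 137 - 21 + 3
= 119

|A ∪ B ∪ C| = 119


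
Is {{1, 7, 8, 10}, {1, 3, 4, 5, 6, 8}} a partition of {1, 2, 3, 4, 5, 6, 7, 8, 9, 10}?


A partition requires: (1) non-empty parts, (2) pairwise disjoint, (3) union = U
Parts: {1, 7, 8, 10}, {1, 3, 4, 5, 6, 8}
Union of parts: {1, 3, 4, 5, 6, 7, 8, 10}
U = {1, 2, 3, 4, 5, 6, 7, 8, 9, 10}
All non-empty? True
Pairwise disjoint? False
Covers U? False

No, not a valid partition


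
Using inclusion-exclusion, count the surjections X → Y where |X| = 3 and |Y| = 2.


n = |X| = 3, k = |Y| = 2. Surjections via inclusion-exclusion:
S(n,k) = Σ(-1)^i × C(k,i) × (k-i)^n, i=0 to k
i=0: (-1)^0×C(2,0)×2^3 = 8
i=1: (-1)^1×C(2,1)×1^3 = -2
i=2: (-1)^2×C(2,2)×0^3 = 0
Total = 6

Number of surjections = 6


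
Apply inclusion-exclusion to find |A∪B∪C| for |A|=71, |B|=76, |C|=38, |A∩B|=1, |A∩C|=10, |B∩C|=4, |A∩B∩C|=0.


|A∪B∪C| = |A|+|B|+|C| - |A∩B|-|A∩C|-|B∩C| + |A∩B∩C|
= 71+76+38 - 1-10-4 + 0
= 185 - 15 + 0
= 170

|A ∪ B ∪ C| = 170


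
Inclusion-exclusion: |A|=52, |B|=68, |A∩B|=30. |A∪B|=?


|A ∪ B| = |A| + |B| - |A ∩ B|
= 52 + 68 - 30
= 90

|A ∪ B| = 90


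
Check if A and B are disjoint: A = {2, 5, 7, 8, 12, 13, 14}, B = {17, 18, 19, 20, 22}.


Disjoint means A ∩ B = ∅.
A ∩ B = ∅
A ∩ B = ∅, so A and B are disjoint.

Yes, A and B are disjoint


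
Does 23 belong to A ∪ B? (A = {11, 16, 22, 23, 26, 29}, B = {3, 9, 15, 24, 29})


A = {11, 16, 22, 23, 26, 29}, B = {3, 9, 15, 24, 29}
A ∪ B = all elements in A or B
A ∪ B = {3, 9, 11, 15, 16, 22, 23, 24, 26, 29}
Checking if 23 ∈ A ∪ B
23 is in A ∪ B → True

23 ∈ A ∪ B


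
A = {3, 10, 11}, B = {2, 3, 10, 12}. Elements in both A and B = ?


A = {3, 10, 11}
B = {2, 3, 10, 12}
Region: in both A and B
Elements: {3, 10}

Elements in both A and B: {3, 10}


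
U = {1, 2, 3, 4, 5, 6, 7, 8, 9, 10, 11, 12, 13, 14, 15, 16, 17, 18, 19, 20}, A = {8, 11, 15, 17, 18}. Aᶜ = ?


Aᶜ = U \ A = elements in U but not in A
U = {1, 2, 3, 4, 5, 6, 7, 8, 9, 10, 11, 12, 13, 14, 15, 16, 17, 18, 19, 20}
A = {8, 11, 15, 17, 18}
Aᶜ = {1, 2, 3, 4, 5, 6, 7, 9, 10, 12, 13, 14, 16, 19, 20}

Aᶜ = {1, 2, 3, 4, 5, 6, 7, 9, 10, 12, 13, 14, 16, 19, 20}


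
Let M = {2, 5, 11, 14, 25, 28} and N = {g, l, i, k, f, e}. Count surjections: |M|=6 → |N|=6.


n = |M| = 6, k = |N| = 6. Surjections via inclusion-exclusion:
S(n,k) = Σ(-1)^i × C(k,i) × (k-i)^n, i=0 to k
i=0: (-1)^0×C(6,0)×6^6 = 46656
i=1: (-1)^1×C(6,1)×5^6 = -93750
i=2: (-1)^2×C(6,2)×4^6 = 61440
i=3: (-1)^3×C(6,3)×3^6 = -14580
i=4: (-1)^4×C(6,4)×2^6 = 960
i=5: (-1)^5×C(6,5)×1^6 = -6
i=6: (-1)^6×C(6,6)×0^6 = 0
Total = 720

Number of surjections = 720


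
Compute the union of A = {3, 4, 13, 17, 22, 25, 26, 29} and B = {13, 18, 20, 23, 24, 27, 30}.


A ∪ B = all elements in A or B (or both)
A = {3, 4, 13, 17, 22, 25, 26, 29}
B = {13, 18, 20, 23, 24, 27, 30}
A ∪ B = {3, 4, 13, 17, 18, 20, 22, 23, 24, 25, 26, 27, 29, 30}

A ∪ B = {3, 4, 13, 17, 18, 20, 22, 23, 24, 25, 26, 27, 29, 30}


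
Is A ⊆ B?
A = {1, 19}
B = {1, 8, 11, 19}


A ⊆ B means every element of A is in B.
All elements of A are in B.
So A ⊆ B.

Yes, A ⊆ B


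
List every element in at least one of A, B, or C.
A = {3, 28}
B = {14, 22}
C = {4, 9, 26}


A ∪ B = {3, 14, 22, 28}
(A ∪ B) ∪ C = {3, 4, 9, 14, 22, 26, 28}

A ∪ B ∪ C = {3, 4, 9, 14, 22, 26, 28}


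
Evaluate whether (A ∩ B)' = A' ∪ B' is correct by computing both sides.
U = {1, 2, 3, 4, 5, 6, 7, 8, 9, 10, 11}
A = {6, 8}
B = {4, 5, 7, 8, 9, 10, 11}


LHS: A ∩ B = {8}
(A ∩ B)' = U \ (A ∩ B) = {1, 2, 3, 4, 5, 6, 7, 9, 10, 11}
A' = {1, 2, 3, 4, 5, 7, 9, 10, 11}, B' = {1, 2, 3, 6}
Claimed RHS: A' ∪ B' = {1, 2, 3, 4, 5, 6, 7, 9, 10, 11}
Identity is VALID: LHS = RHS = {1, 2, 3, 4, 5, 6, 7, 9, 10, 11} ✓

Identity is valid. (A ∩ B)' = A' ∪ B' = {1, 2, 3, 4, 5, 6, 7, 9, 10, 11}
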